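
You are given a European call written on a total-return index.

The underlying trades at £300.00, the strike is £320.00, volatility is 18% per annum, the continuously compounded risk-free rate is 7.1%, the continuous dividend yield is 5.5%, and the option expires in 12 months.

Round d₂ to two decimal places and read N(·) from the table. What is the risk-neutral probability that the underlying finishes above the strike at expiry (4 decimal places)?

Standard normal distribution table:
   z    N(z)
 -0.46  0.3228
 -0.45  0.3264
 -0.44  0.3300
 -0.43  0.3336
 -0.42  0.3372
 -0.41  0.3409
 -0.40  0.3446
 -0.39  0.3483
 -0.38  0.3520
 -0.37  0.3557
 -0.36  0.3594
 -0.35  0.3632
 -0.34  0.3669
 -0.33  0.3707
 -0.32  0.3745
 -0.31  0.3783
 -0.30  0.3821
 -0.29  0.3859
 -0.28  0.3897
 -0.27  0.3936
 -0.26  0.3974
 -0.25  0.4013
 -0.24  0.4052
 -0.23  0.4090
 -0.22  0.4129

0.3594

σ√T = 0.18 × 1.0000 = 0.1800
d₁ = [ln(300/320) + (0.071 − 0.055 + 0.18²/2)·1] / 0.1800 = [-0.0645 + 0.0322] / 0.1800 = -0.1797 which rounds to -0.18
d₂ = d₁ − σ√T = -0.1797 − 0.1800 = -0.3597 which rounds to -0.36
Pr(exercise) under Q = N(d₂) = 0.3594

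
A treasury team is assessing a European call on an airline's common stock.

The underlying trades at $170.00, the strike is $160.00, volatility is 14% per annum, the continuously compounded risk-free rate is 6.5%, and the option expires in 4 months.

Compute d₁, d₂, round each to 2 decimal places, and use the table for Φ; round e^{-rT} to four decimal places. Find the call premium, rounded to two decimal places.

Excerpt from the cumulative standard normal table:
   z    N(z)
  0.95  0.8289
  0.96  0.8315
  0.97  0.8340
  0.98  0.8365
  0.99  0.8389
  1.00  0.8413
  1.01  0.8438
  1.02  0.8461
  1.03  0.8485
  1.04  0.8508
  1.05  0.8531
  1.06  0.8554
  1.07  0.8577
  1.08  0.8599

$14.44

T = 0.3333;  σ√T = 0.0808
d₁ = [ln(170/160) + (0.065 + 0.14²/2)·0.3333] / 0.0808 = [0.0606 + 0.0249] / 0.0808 = 1.0585 which rounds to 1.06
d₂ = d₁ − σ√T = 1.0585 − 0.0808 = 0.9777 which rounds to 0.98
e^(−rT) = e^(−0.065·0.3333) = 0.9786
C = 170·N(1.06) − 160·0.9786·N(0.98) = 170·0.8554 − 160·0.9786·0.8365 = 145.4180 − 130.9758 = 14.4422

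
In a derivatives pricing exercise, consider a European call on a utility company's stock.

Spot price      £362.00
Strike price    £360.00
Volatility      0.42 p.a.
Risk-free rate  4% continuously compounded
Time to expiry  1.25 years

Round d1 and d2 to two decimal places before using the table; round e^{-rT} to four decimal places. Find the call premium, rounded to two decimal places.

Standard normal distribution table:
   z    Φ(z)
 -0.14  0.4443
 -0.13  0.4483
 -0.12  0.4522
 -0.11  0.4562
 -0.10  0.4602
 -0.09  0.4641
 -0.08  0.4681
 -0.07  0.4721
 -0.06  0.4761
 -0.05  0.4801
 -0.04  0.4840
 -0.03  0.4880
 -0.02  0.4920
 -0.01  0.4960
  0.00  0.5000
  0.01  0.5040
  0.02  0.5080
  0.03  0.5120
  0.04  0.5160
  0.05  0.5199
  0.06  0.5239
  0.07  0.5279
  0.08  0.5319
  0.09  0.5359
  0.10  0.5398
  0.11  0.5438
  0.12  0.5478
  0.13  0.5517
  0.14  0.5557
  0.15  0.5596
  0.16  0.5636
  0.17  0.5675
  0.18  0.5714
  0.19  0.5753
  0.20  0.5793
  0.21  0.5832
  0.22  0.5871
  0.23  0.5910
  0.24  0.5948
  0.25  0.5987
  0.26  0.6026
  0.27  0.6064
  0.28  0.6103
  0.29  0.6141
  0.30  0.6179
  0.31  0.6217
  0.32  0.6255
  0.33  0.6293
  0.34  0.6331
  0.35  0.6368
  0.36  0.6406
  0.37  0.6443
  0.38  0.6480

σ√T = 0.42 × 1.1180 = 0.4696
ln(S/K) + (r + σ²/2)T = ln(362/360) + (0.04 + 0.42²/2)·1.25 = 0.0055 + 0.1602 = 0.1658
d₁ = 0.1658 / 0.4696 = 0.3531 → 0.35
d₂ = d₁ − σ√T = 0.3531 − 0.4696 = -0.1165 → -0.12
e^(−rT) = e^(−0.04·1.25) = 0.9512
N(d₁) = N(0.35) = 0.6368;  N(d₂) = N(-0.12) = 0.4522
C = 362·0.6368 − 360·0.9512·0.4522 = 230.5216 − 154.8478 = 75.6738

£75.67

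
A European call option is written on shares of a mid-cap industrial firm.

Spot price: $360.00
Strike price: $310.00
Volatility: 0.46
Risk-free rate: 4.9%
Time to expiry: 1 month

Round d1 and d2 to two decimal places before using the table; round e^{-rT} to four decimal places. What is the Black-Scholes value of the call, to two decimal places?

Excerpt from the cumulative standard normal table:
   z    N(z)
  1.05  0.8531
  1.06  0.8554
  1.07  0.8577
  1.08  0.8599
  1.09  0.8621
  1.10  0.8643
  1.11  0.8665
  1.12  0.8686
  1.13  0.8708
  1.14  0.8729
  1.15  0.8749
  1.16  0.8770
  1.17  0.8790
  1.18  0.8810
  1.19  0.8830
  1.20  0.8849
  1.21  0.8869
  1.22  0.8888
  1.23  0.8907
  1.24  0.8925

$53.81

σ√T = 0.46·√0.08333 = 0.1328
d₁ = [ln(360/310) + (0.049 + 0.46²/2)·0.08333] / 0.1328 = [0.1495 + 0.0129] / 0.1328 = 1.2232 which rounds to 1.22
d₂ = d₁ − σ√T = 1.2232 − 0.1328 = 1.0904 which rounds to 1.09
e^(−rT) = e^(−0.049·0.08333) = 0.9959
C = 360·N(1.22) − 310·0.9959·N(1.09) = 360·0.8888 − 310·0.9959·0.8621 = 319.9680 − 266.1553 = 53.8127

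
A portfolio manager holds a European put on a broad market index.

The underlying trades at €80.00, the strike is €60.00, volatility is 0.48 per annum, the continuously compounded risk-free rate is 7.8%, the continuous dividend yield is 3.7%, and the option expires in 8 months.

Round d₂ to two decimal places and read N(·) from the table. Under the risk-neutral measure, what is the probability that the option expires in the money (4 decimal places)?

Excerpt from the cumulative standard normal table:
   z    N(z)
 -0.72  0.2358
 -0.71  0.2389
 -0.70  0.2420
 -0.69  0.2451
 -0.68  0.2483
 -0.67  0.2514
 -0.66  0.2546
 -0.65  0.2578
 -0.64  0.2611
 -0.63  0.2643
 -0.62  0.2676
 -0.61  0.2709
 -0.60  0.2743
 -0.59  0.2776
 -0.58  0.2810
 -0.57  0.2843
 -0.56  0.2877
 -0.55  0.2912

σ√T = 0.48 × 0.8165 = 0.3919
d₁ = [ln(80/60) + (0.078 − 0.037 + 0.48²/2)·0.6667] / 0.3919 = [0.2877 + 0.1041] / 0.3919 = 0.9997 → 1.00
d₂ = d₁ − σ√T = 0.9997 − 0.3919 = 0.6078 → 0.61
Risk-neutral Pr[S_T < K] = N(−d₂) = N(-0.61) = 0.2709

0.2709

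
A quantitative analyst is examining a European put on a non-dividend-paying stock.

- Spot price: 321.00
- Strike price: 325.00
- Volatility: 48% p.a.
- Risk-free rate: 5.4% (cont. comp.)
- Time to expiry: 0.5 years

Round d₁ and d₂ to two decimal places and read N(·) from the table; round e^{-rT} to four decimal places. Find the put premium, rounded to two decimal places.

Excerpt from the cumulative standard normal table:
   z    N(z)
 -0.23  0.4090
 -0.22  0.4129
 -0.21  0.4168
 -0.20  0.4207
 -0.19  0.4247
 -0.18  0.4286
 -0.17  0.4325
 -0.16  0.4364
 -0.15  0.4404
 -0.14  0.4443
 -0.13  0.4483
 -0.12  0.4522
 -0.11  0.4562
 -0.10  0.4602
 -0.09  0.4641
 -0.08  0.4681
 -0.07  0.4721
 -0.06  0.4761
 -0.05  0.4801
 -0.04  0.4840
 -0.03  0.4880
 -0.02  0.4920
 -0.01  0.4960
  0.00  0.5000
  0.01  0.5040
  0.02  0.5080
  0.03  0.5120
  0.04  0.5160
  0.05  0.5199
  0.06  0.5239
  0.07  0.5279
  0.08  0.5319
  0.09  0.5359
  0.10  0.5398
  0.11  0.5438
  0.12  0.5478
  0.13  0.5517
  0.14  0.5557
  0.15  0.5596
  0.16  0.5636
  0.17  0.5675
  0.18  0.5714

σ√T = 0.48 × 0.7071 = 0.3394
ln(S/K) + (r + σ²/2)T = ln(321/325) + (0.054 + 0.48²/2)·0.5 = -0.0124 + 0.0846 = 0.0722
d₁ = 0.0722 / 0.3394 = 0.2128 → 0.21
d₂ = d₁ − σ√T = 0.2128 − 0.3394 = -0.1266 → -0.13
exp(−rT) = exp(−0.054·0.5) = 0.9734
N(−d₂) = N(0.13) = 0.5517;  N(−d₁) = N(-0.21) = 0.4168
P = 325·0.9734·0.5517 − 321·0.4168 = 174.5331 − 133.7928 = 40.7403

40.74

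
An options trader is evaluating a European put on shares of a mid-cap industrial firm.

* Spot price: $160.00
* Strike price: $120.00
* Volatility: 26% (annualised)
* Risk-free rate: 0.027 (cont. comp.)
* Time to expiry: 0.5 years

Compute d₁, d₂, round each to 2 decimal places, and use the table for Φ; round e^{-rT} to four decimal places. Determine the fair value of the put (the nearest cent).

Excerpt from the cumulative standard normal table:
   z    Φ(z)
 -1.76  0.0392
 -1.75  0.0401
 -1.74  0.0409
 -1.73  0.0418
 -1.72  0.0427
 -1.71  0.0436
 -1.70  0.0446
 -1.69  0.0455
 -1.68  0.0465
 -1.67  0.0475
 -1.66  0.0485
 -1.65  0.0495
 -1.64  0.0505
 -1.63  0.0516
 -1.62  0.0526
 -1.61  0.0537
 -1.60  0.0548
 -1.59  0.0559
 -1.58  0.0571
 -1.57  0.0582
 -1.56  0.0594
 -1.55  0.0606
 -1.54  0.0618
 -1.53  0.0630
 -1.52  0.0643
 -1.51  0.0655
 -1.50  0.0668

T = 0.5;  σ√T = 0.1838
d₁ = [ln(160/120) + (0.027 + 0.26²/2)·0.5] / 0.1838 = [0.2877 + 0.0304] / 0.1838 = 1.7301 → 1.73
d₂ = d₁ − σ√T = 1.7301 − 0.1838 = 1.5463 → 1.55
exp(−rT) = exp(−0.027·0.5) = 0.9866
N(−d₂) = N(-1.55) = 0.0606;  N(−d₁) = N(-1.73) = 0.0418
P = 120·0.9866·0.0606 − 160·0.0418 = 7.1746 − 6.6880 = 0.4866

$0.49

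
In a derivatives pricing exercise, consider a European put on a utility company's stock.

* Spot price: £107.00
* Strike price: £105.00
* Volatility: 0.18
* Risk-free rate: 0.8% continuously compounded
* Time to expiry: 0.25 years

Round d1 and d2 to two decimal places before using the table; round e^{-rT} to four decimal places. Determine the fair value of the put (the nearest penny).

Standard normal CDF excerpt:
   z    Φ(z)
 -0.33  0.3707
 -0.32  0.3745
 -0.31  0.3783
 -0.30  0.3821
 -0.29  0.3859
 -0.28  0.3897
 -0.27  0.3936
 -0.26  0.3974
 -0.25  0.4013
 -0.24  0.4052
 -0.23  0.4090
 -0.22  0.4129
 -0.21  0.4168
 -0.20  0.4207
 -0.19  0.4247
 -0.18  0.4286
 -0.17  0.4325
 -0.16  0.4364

σ√T = 0.18 × 0.5000 = 0.0900
ln(S/K) + (r + σ²/2)T = ln(107/105) + (0.008 + 0.18²/2)·0.25 = 0.0189 + 0.0060 = 0.0249
d₁ = 0.0249 / 0.0900 = 0.2769 which rounds to 0.28
d₂ = d₁ − σ√T = 0.2769 − 0.0900 = 0.1869 which rounds to 0.19
e^(−rT) = e^(−0.008·0.25) = 0.9980
N(−d₂) = N(-0.19) = 0.4247;  N(−d₁) = N(-0.28) = 0.3897
P = 105·0.9980·0.4247 − 107·0.3897 = 44.5043 − 41.6979 = 2.8064

£2.81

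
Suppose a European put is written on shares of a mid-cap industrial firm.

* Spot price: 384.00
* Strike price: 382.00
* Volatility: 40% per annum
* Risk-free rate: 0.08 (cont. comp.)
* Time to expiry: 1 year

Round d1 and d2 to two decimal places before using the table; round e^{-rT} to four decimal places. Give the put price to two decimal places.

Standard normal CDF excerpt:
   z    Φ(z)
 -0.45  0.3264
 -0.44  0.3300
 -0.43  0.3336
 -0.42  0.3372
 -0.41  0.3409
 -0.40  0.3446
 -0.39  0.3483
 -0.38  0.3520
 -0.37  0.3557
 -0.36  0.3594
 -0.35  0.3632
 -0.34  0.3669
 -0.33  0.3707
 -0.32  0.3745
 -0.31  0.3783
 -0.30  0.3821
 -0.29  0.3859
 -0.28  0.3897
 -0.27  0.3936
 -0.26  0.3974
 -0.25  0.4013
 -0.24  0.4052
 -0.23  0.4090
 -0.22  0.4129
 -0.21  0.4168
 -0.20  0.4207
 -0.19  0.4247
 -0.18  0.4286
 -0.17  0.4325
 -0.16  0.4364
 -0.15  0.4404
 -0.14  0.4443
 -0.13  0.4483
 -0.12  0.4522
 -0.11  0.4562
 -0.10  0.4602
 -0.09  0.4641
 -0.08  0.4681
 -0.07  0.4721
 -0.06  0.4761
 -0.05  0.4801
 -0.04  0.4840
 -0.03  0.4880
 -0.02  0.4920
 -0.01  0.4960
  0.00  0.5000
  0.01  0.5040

44.00

σ√T = 0.4·√1 = 0.4000
ln(S/K) + (r + σ²/2)T = ln(384/382) + (0.08 + 0.4²/2)·1 = 0.0052 + 0.1600 = 0.1652
d₁ = 0.1652 / 0.4000 = 0.4131 which rounds to 0.41
d₂ = d₁ − σ√T = 0.4131 − 0.4000 = 0.0131 which rounds to 0.01
exp(−rT) = exp(−0.08·1) = 0.9231
P = 382·0.9231·N(-0.01) − 384·N(-0.41) = 382·0.9231·0.4960 − 384·0.3409 = 174.9016 − 130.9056 = 43.9960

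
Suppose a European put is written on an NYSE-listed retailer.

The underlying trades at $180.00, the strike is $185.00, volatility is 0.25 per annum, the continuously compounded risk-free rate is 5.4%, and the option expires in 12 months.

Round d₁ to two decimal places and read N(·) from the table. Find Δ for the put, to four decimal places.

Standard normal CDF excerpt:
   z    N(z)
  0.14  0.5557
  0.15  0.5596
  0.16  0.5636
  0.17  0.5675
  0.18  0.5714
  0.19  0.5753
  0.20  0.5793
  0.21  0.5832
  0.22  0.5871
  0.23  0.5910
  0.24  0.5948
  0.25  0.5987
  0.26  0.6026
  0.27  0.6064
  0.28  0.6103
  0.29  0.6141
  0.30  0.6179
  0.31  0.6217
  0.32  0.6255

σ√T = 0.25·√1 = 0.2500
d₁ = [ln(180/185) + (0.054 + ½·0.25²)·1] / (σ√T) = (-0.0274 + 0.0852) / 0.2500 = 0.2314 which rounds to 0.23
N(d₁) = N(0.23) = 0.5910
Δ_put = N(d₁) − 1 = 0.5910 − 1 = -0.4090

-0.4090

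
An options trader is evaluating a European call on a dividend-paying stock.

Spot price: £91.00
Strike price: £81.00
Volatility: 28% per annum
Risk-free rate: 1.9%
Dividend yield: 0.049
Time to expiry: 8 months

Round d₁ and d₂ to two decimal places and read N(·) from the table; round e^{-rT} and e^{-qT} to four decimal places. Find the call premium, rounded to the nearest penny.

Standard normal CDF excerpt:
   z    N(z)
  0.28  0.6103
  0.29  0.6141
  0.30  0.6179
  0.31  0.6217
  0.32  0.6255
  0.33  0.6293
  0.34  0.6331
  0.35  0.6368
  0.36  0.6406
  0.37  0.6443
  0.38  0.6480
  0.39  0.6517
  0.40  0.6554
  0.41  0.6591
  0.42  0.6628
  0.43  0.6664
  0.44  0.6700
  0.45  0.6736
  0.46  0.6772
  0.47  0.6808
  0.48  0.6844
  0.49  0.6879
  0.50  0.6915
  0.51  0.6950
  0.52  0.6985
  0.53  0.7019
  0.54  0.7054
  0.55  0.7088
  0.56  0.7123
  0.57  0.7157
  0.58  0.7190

£12.41

T = 0.6667;  σ√T = 0.2286
d₁ = [ln(91/81) + (0.019 − 0.049 + 0.28²/2)·0.6667] / 0.2286 = [0.1164 + 0.0061] / 0.2286 = 0.5360 which rounds to 0.54
d₂ = d₁ − σ√T = 0.5360 − 0.2286 = 0.3074 which rounds to 0.31
exp(−qT) = exp(−0.049·0.6667) = 0.9679;  exp(−rT) = exp(−0.019·0.6667) = 0.9874
N(d₁) = N(0.54) = 0.7054;  N(d₂) = N(0.31) = 0.6217
C = 91·0.9679·0.7054 − 81·0.9874·0.6217 = 62.1309 − 49.7232 = 12.4077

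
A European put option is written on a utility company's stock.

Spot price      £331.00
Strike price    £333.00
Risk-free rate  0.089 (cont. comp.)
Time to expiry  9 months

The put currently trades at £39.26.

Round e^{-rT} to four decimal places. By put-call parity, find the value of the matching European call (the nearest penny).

exp(−rT) = exp(−0.089·0.75) = 0.9354
Put-call parity: C − P = S − K·e^(−rT) = 331 − 333·0.9354 = 331 − 311.4882 = 19.5118
C = P + (C − P) = 39.26 + (19.5118) = 58.7718

£58.77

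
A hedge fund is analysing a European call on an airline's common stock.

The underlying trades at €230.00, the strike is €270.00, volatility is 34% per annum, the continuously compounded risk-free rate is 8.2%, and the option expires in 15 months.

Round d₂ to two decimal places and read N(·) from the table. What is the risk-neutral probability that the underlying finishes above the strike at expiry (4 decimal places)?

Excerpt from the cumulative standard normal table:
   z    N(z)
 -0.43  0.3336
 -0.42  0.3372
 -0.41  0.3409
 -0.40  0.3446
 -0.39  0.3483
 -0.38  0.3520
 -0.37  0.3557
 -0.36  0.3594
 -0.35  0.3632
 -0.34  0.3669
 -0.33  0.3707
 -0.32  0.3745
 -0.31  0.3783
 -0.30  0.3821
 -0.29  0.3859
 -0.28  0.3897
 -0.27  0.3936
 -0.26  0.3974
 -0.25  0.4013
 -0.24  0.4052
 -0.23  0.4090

σ√T = 0.34·√1.25 = 0.3801
d₁ = [ln(230/270) + (0.082 + 0.34²/2)·1.25] / 0.3801 = [-0.1603 + 0.1748] / 0.3801 = 0.0379 which rounds to 0.04
d₂ = d₁ − σ√T = 0.0379 − 0.3801 = -0.3422 which rounds to -0.34
Risk-neutral Pr[S_T > K] = N(d₂) = N(-0.34) = 0.3669

0.3669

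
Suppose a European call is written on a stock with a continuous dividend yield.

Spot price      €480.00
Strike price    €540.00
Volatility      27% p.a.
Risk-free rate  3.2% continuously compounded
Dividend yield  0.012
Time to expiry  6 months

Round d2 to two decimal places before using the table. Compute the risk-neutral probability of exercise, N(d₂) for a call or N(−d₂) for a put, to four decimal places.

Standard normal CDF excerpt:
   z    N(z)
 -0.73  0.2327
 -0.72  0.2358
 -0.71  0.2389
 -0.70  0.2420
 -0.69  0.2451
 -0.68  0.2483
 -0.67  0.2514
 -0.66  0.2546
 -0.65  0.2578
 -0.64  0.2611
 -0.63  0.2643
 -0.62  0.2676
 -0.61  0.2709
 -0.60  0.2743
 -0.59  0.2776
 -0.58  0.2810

0.2546

σ√T = 0.27·√0.5 = 0.1909
d₁ = [ln(480/540) + (0.032 − 0.012 + 0.27²/2)·0.5] / 0.1909 = [-0.1178 + 0.0282] / 0.1909 = -0.4691 ≈ -0.47
d₂ = d₁ − σ√T = -0.4691 − 0.1909 = -0.6600 ≈ -0.66
Pr(exercise) under Q = N(d₂) = 0.2546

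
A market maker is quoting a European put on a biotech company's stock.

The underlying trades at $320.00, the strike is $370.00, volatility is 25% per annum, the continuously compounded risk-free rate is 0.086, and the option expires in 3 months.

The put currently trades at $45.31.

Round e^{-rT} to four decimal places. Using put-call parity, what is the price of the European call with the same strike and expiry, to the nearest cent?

e^(−rT) = e^(−0.086·0.25) = 0.9787
Put-call parity: C − P = S − K·e^(−rT) = 320 − 370·0.9787 = 320 − 362.1190 = -42.1190
C = P + (C − P) = 45.31 + (-42.1190) = 3.1910

$3.19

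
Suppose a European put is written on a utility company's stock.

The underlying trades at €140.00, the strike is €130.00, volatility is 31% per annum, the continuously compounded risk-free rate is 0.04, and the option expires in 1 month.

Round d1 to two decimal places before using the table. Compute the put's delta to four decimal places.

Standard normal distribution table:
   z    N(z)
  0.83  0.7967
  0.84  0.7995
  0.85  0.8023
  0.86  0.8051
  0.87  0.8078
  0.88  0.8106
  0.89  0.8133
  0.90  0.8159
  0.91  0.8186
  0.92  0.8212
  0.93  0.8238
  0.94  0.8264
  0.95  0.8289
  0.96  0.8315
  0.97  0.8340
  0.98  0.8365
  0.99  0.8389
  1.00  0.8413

-0.1814

T = 0.08333;  σ√T = 0.0895
d₁ = [ln(140/130) + (0.04 + 0.31²/2)·0.08333] / 0.0895 = [0.0741 + 0.0073] / 0.0895 = 0.9101 ≈ 0.91
N(d₁) = N(0.91) = 0.8186
Δ_put = N(d₁) − 1 = 0.8186 − 1 = -0.1814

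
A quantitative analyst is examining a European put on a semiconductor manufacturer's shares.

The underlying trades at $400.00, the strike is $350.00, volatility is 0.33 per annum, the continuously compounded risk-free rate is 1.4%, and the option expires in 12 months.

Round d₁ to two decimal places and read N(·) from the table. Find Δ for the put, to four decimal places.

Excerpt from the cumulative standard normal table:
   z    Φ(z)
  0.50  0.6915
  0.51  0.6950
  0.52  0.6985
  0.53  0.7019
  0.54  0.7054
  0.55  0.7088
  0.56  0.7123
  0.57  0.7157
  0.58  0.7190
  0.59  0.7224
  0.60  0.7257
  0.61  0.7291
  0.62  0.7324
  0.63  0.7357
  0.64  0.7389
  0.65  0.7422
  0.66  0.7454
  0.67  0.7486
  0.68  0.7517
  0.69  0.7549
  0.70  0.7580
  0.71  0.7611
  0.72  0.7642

-0.2709

T = 1;  σ√T = 0.3300
d₁ = [ln(400/350) + (0.014 + 0.33²/2)·1] / 0.3300 = [0.1335 + 0.0685] / 0.3300 = 0.6121 which rounds to 0.61
N(d₁) = N(0.61) = 0.7291
Δ_put = N(d₁) − 1 = 0.7291 − 1 = -0.2709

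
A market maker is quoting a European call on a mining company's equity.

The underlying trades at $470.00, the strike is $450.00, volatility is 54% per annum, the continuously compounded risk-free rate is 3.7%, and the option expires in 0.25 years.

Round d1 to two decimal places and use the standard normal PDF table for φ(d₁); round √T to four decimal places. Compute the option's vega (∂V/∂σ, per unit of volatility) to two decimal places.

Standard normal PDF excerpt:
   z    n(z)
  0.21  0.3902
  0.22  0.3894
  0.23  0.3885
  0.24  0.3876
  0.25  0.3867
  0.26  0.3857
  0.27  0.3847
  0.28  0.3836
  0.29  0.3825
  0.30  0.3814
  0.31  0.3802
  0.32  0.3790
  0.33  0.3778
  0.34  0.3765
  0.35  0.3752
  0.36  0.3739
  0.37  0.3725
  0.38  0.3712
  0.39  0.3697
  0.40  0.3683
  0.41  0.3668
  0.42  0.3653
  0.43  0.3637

σ√T = 0.54 × 0.5000 = 0.2700
d₁ = [ln(470/450) + (0.037 + ½·0.54²)·0.25] / (σ√T) = (0.0435 + 0.0457) / 0.2700 = 0.3303 which rounds to 0.33
√T = √0.25 = 0.5000
φ(d₁) = φ(0.33) = 0.3778
vega = S·φ(d₁)·√T = 470·0.3778·0.5000 = 88.7830

88.78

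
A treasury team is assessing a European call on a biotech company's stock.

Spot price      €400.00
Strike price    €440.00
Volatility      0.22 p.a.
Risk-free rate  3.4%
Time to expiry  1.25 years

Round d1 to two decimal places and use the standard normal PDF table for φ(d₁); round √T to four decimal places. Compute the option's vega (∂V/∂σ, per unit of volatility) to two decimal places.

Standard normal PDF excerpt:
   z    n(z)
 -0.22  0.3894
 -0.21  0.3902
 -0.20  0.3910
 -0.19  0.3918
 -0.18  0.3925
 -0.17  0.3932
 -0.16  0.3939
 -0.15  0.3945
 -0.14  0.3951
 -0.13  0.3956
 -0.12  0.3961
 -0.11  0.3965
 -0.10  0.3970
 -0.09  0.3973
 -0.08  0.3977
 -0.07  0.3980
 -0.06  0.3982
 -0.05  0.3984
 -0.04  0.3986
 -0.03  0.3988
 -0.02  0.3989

σ√T = 0.22 × 1.1180 = 0.2460
d₁ = [ln(400/440) + (0.034 + ½·0.22²)·1.25] / (σ√T) = (-0.0953 + 0.0728) / 0.2460 = -0.0917 which rounds to -0.09
√T = √1.25 = 1.1180
φ(d₁) = φ(-0.09) = 0.3973
vega = S·φ(d₁)·√T = 400·0.3973·1.1180 = 177.6726

177.67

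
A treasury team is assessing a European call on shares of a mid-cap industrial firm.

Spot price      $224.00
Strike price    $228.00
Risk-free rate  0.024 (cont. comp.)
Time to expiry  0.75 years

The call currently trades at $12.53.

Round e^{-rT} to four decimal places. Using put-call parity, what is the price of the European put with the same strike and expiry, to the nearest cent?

exp(−rT) = exp(−0.024·0.75) = 0.9822
Put-call parity: C − P = S − K·e^(−rT) = 224 − 228·0.9822 = 224 − 223.9416 = 0.0584
P = C − (C − P) = 12.53 − (0.0584) = 12.4716

$12.47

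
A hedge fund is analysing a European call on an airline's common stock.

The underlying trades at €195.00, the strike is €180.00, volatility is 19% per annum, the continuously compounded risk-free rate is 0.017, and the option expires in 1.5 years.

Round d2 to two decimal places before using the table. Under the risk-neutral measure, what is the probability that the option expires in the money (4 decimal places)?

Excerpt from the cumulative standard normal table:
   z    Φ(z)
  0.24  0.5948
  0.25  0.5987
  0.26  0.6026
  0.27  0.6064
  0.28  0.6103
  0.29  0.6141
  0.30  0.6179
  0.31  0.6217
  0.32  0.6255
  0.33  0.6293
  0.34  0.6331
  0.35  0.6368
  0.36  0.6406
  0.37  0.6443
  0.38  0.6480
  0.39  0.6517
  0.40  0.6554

0.6331

σ√T = 0.19·√1.5 = 0.2327
d₁ = [ln(195/180) + (0.017 + ½·0.19²)·1.5] / (σ√T) = (0.0800 + 0.0526) / 0.2327 = 0.5699 ≈ 0.57
d₂ = 0.5699 − 0.2327 = 0.3372 ≈ 0.34
Risk-neutral Pr[S_T > K] = N(d₂) = N(0.34) = 0.6331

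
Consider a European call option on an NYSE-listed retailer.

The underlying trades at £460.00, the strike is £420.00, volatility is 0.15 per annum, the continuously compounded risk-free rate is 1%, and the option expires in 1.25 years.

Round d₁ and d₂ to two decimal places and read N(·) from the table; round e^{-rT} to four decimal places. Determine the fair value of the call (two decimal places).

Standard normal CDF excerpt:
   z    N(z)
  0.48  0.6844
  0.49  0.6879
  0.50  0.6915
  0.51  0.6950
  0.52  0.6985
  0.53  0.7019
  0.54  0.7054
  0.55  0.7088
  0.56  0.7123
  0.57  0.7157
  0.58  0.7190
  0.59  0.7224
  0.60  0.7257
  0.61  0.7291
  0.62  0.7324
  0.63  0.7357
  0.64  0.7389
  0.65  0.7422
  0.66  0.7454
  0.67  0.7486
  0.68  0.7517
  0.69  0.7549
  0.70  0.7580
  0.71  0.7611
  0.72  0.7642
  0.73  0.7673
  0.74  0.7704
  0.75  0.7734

£57.54

σ√T = 0.15·√1.25 = 0.1677
d₁ = [ln(460/420) + (0.01 + 0.15²/2)·1.25] / 0.1677 = [0.0910 + 0.0266] / 0.1677 = 0.7008 → 0.70
d₂ = d₁ − σ√T = 0.7008 − 0.1677 = 0.5331 → 0.53
e^(−rT) = e^(−0.01·1.25) = 0.9876
C = 460·N(0.70) − 420·0.9876·N(0.53) = 460·0.7580 − 420·0.9876·0.7019 = 348.6800 − 291.1425 = 57.5375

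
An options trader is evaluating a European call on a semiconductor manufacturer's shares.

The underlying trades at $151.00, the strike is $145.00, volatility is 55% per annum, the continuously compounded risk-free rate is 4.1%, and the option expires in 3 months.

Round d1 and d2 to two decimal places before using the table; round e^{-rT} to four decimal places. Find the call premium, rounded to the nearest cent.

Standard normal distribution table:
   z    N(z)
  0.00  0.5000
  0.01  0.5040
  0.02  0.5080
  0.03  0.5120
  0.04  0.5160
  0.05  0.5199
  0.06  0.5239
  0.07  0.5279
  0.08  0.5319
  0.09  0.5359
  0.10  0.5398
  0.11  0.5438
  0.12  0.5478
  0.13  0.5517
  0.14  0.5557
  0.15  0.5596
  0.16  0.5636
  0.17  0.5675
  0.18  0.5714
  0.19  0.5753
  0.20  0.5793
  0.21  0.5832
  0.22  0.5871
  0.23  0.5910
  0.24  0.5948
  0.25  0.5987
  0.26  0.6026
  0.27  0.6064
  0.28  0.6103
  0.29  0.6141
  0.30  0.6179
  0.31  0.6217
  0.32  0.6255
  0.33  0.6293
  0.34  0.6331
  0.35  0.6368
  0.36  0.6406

σ√T = 0.55 × 0.5000 = 0.2750
d₁ = [ln(151/145) + (0.041 + 0.55²/2)·0.25] / 0.2750 = [0.0405 + 0.0481] / 0.2750 = 0.3222 ≈ 0.32
d₂ = d₁ − σ√T = 0.3222 − 0.2750 = 0.0472 ≈ 0.05
e^(−rT) = e^(−0.041·0.25) = 0.9898
N(d₁) = N(0.32) = 0.6255;  N(d₂) = N(0.05) = 0.5199
C = 151·0.6255 − 145·0.9898·0.5199 = 94.4505 − 74.6166 = 19.8339

$19.83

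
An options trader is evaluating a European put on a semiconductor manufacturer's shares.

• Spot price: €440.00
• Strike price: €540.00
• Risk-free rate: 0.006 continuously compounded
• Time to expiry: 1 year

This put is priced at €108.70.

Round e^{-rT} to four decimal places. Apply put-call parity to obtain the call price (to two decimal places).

€11.94

exp(−rT) = exp(−0.006·1) = 0.9940
Put-call parity: C − P = S − K·e^(−rT) = 440 − 540·0.9940 = 440 − 536.7600 = -96.7600
C = P + (C − P) = 108.70 + (-96.7600) = 11.9400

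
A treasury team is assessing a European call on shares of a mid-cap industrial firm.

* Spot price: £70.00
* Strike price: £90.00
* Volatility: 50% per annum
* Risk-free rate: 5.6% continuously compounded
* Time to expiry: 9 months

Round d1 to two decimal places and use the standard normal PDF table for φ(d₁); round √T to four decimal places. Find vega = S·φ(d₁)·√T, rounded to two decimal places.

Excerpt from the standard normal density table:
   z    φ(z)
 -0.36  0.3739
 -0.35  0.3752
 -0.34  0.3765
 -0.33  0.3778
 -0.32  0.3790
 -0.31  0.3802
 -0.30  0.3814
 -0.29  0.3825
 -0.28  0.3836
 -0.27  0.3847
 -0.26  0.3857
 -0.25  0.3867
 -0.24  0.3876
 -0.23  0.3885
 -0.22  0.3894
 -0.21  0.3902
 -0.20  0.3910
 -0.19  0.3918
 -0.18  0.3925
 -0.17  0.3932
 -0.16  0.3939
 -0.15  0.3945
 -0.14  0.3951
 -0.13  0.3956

23.32

T = 0.75;  σ√T = 0.4330
d₁ = [ln(70/90) + (0.056 + 0.5²/2)·0.75] / 0.4330 = [-0.2513 + 0.1357] / 0.4330 = -0.2669 ≈ -0.27
√T = √0.75 = 0.8660
φ(d₁) = φ(-0.27) = 0.3847
vega = S·φ(d₁)·√T = 70·0.3847·0.8660 = 23.3205
(Call and put vega coincide under Black-Scholes.)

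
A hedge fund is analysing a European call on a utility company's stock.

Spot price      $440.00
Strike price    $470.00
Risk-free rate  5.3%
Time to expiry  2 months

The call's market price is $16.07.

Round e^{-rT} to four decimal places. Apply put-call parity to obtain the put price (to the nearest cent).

$41.93

e^(−rT) = e^(−0.053·0.1667) = 0.9912
Put-call parity: C − P = S − K·e^(−rT) = 440 − 470·0.9912 = 440 − 465.8640 = -25.8640
P = C − (C − P) = 16.07 − (-25.8640) = 41.9340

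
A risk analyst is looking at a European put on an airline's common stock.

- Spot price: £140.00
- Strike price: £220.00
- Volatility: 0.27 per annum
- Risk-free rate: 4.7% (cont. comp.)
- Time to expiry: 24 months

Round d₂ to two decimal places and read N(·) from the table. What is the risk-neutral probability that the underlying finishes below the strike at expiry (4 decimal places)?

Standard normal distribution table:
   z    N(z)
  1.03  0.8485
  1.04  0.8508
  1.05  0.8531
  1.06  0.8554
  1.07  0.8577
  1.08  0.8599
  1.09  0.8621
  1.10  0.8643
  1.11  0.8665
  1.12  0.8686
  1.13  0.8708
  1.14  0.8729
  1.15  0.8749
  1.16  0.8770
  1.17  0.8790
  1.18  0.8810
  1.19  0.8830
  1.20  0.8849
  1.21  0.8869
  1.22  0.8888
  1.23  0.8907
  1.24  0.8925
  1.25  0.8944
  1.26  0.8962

σ√T = 0.27 × 1.4142 = 0.3818
d₁ = [ln(140/220) + (0.047 + 0.27²/2)·2] / 0.3818 = [-0.4520 + 0.1669] / 0.3818 = -0.7466 which rounds to -0.75
d₂ = d₁ − σ√T = -0.7466 − 0.3818 = -1.1285 which rounds to -1.13
Pr(exercise) under Q = N(−d₂) = N(1.13) = 0.8708

0.8708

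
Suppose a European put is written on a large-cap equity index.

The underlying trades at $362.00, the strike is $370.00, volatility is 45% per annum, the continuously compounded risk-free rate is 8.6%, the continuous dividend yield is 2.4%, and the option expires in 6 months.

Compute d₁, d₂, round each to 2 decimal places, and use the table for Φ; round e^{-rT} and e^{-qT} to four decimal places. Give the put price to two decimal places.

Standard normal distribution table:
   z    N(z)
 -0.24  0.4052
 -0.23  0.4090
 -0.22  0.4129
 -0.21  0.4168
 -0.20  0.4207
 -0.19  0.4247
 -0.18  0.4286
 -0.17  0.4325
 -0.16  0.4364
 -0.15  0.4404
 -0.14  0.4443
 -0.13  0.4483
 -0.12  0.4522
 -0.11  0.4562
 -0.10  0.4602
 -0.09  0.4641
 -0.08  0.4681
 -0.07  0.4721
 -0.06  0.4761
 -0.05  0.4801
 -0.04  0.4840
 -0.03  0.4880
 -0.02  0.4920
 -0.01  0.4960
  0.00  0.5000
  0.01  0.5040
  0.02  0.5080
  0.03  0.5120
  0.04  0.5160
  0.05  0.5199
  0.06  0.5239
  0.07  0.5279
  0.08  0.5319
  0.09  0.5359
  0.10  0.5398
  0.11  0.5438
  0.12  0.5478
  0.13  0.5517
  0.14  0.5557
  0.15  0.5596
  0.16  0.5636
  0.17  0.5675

$43.62

σ√T = 0.45 × 0.7071 = 0.3182
d₁ = [ln(362/370) + (0.086 − 0.024 + ½·0.45²)·0.5] / (σ√T) = (-0.0219 + 0.0816) / 0.3182 = 0.1878 ⇒ 0.19
d₂ = 0.1878 − 0.3182 = -0.1304 ⇒ -0.13
e^(−qT) = e^(−0.024·0.5) = 0.9881;  e^(−rT) = e^(−0.086·0.5) = 0.9579
P = 370·0.9579·N(0.13) − 362·0.9881·N(-0.19) = 370·0.9579·0.5517 − 362·0.9881·0.4247 = 195.5352 − 151.9119 = 43.6233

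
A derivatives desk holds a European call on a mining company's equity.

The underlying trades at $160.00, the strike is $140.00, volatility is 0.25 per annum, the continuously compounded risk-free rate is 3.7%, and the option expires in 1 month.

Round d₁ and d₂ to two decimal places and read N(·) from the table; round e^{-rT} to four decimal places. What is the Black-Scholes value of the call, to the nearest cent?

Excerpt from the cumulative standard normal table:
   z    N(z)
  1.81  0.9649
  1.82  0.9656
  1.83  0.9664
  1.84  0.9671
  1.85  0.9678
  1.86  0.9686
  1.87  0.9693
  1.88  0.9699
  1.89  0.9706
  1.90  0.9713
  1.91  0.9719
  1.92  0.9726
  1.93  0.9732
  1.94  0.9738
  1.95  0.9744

σ√T = 0.25·√0.08333 = 0.0722
d₁ = [ln(160/140) + (0.037 + 0.25²/2)·0.08333] / 0.0722 = [0.1335 + 0.0057] / 0.0722 = 1.9291 → 1.93
d₂ = d₁ − σ√T = 1.9291 − 0.0722 = 1.8569 → 1.86
e^(−rT) = e^(−0.037·0.08333) = 0.9969
C = 160·N(1.93) − 140·0.9969·N(1.86) = 160·0.9732 − 140·0.9969·0.9686 = 155.7120 − 135.1836 = 20.5284

$20.53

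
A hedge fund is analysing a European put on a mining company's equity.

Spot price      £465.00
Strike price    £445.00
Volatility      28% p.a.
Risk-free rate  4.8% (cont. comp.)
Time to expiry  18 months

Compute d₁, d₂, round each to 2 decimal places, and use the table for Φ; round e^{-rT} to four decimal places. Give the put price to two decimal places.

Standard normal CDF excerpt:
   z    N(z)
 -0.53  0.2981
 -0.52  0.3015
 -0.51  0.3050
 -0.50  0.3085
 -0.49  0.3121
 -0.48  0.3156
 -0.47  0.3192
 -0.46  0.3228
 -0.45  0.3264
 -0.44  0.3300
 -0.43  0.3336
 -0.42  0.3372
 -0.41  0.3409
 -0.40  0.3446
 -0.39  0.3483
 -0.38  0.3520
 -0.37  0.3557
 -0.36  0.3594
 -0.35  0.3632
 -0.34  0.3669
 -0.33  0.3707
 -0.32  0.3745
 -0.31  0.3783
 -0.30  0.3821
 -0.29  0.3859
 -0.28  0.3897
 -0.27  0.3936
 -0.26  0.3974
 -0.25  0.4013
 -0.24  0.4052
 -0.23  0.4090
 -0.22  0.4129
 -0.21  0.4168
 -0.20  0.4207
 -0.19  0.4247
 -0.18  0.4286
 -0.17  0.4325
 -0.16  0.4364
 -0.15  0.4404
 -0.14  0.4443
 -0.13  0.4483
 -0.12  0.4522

T = 1.5;  σ√T = 0.3429
d₁ = [ln(465/445) + (0.048 + 0.28²/2)·1.5] / 0.3429 = [0.0440 + 0.1308] / 0.3429 = 0.5096 ≈ 0.51
d₂ = d₁ − σ√T = 0.5096 − 0.3429 = 0.1667 ≈ 0.17
exp(−rT) = exp(−0.048·1.5) = 0.9305
N(−d₂) = N(-0.17) = 0.4325;  N(−d₁) = N(-0.51) = 0.3050
P = 445·0.9305·0.4325 − 465·0.3050 = 179.0864 − 141.8250 = 37.2614

£37.26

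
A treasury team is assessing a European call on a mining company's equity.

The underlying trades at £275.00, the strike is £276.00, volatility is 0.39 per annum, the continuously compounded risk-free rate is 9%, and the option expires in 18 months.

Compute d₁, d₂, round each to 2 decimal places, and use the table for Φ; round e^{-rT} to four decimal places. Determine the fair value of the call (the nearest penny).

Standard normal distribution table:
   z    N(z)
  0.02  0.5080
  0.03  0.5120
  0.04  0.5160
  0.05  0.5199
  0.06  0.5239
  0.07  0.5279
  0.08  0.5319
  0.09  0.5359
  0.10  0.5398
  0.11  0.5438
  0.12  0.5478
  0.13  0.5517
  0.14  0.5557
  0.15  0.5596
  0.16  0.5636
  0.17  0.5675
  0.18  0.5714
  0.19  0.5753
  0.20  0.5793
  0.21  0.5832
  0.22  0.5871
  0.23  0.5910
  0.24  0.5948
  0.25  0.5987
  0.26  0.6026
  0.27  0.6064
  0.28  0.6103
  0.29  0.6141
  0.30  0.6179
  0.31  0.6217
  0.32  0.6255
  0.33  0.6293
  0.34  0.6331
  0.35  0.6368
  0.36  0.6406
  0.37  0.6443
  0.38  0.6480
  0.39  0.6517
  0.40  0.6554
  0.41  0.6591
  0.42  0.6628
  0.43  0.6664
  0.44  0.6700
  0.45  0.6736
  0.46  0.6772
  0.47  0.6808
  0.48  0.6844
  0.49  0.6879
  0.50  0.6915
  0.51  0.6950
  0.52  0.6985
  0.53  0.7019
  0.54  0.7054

σ√T = 0.39 × 1.2247 = 0.4777
ln(S/K) + (r + σ²/2)T = ln(275/276) + (0.09 + 0.39²/2)·1.5 = -0.0036 + 0.2491 = 0.2454
d₁ = 0.2454 / 0.4777 = 0.5139 ⇒ 0.51
d₂ = d₁ − σ√T = 0.5139 − 0.4777 = 0.0362 ⇒ 0.04
e^(−rT) = e^(−0.09·1.5) = 0.8737
N(d₁) = N(0.51) = 0.6950;  N(d₂) = N(0.04) = 0.5160
C = 275·0.6950 − 276·0.8737·0.5160 = 191.1250 − 124.4289 = 66.6961

£66.70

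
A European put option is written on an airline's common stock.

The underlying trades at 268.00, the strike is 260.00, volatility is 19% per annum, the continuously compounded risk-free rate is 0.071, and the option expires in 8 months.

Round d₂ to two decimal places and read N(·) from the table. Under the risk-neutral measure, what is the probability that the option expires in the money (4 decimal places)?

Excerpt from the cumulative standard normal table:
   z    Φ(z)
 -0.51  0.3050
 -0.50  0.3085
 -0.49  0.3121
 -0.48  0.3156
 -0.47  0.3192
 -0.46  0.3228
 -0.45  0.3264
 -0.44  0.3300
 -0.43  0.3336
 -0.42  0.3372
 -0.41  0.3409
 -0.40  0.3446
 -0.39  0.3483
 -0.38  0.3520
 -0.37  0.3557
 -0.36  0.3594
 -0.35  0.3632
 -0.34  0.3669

0.3372

T = 0.6667;  σ√T = 0.1551
d₁ = [ln(268/260) + (0.071 + 0.19²/2)·0.6667] / 0.1551 = [0.0303 + 0.0594] / 0.1551 = 0.5780 ≈ 0.58
d₂ = d₁ − σ√T = 0.5780 − 0.1551 = 0.4229 ≈ 0.42
Pr(exercise) under Q = N(−d₂) = N(-0.42) = 0.3372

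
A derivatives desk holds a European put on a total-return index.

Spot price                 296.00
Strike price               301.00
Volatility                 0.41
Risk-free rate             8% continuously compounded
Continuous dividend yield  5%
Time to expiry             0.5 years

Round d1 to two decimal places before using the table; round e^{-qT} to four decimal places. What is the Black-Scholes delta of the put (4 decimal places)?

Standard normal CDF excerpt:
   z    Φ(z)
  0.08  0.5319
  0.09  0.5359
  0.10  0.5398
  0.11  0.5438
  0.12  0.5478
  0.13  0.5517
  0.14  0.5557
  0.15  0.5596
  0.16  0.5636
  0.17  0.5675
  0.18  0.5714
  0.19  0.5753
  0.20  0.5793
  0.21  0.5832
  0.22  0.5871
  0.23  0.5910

σ√T = 0.41·√0.5 = 0.2899
d₁ = [ln(296/301) + (0.08 − 0.05 + 0.41²/2)·0.5] / 0.2899 = [-0.0168 + 0.0570] / 0.2899 = 0.1389 ≈ 0.14
N(d₁) = N(0.14) = 0.5557
Δ_put = e^(−qT)·(N(d₁) − 1) = 0.9753·(0.5557 − 1) = -0.4333

-0.4333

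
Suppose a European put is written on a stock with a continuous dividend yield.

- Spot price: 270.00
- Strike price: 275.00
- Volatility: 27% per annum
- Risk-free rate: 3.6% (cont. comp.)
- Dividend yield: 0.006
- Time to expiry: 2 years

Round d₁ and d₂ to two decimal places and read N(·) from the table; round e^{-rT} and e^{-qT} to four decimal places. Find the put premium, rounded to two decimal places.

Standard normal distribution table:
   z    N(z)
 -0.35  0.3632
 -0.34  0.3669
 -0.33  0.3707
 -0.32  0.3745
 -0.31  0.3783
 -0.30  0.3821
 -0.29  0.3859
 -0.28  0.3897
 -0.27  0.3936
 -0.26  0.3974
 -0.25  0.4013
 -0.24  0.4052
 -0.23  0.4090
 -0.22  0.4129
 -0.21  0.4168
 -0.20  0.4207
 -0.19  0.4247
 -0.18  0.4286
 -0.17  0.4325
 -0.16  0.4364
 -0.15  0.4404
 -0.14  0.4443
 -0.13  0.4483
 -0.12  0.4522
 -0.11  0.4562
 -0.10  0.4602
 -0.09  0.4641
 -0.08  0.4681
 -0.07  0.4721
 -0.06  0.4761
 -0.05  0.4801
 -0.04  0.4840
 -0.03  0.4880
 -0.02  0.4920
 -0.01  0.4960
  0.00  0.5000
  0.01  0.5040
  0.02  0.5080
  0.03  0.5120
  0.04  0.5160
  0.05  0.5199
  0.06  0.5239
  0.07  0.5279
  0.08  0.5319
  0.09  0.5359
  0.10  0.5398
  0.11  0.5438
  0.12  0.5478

T = 2;  σ√T = 0.3818
d₁ = [ln(270/275) + (0.036 − 0.006 + ½·0.27²)·2] / (σ√T) = (-0.0183 + 0.1329) / 0.3818 = 0.3000 ≈ 0.30
d₂ = 0.3000 − 0.3818 = -0.0818 ≈ -0.08
exp(−qT) = exp(−0.006·2) = 0.9881;  exp(−rT) = exp(−0.036·2) = 0.9305
N(−d₂) = N(0.08) = 0.5319;  N(−d₁) = N(-0.30) = 0.3821
P = 275·0.9305·0.5319 − 270·0.9881·0.3821 = 136.1066 − 101.9393 = 34.1672

34.17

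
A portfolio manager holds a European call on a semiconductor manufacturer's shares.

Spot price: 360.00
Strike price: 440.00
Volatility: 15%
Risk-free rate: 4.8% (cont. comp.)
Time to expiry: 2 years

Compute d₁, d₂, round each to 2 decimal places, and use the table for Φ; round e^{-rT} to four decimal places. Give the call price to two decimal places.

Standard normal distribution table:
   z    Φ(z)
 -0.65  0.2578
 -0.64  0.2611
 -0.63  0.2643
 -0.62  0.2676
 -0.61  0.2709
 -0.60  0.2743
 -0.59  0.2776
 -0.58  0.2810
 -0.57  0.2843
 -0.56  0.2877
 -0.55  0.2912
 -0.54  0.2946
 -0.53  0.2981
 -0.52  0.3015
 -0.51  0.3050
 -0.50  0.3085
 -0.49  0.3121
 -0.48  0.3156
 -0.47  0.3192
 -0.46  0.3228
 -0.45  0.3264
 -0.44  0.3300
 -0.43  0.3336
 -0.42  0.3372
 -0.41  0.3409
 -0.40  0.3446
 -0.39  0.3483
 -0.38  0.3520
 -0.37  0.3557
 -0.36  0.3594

15.74

σ√T = 0.15·√2 = 0.2121
ln(S/K) + (r + σ²/2)T = ln(360/440) + (0.048 + 0.15²/2)·2 = -0.2007 + 0.1185 = -0.0822
d₁ = -0.0822 / 0.2121 = -0.3874 → -0.39
d₂ = d₁ − σ√T = -0.3874 − 0.2121 = -0.5995 → -0.60
exp(−rT) = exp(−0.048·2) = 0.9085
N(d₁) = N(-0.39) = 0.3483;  N(d₂) = N(-0.60) = 0.2743
C = 360·0.3483 − 440·0.9085·0.2743 = 125.3880 − 109.6487 = 15.7393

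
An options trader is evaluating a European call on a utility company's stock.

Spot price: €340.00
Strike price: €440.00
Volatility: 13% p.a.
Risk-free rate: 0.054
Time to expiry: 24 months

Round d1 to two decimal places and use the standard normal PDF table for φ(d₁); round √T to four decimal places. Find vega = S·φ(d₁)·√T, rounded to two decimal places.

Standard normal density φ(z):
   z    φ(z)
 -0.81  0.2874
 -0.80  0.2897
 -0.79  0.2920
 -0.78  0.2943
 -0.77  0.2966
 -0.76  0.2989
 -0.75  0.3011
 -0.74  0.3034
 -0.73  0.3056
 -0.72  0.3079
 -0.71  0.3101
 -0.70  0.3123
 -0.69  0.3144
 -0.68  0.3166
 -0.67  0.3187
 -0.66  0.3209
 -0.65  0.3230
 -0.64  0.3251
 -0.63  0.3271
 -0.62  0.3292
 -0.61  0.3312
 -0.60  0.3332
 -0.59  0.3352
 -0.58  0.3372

σ√T = 0.13 × 1.4142 = 0.1838
ln(S/K) + (r + σ²/2)T = ln(340/440) + (0.054 + 0.13²/2)·2 = -0.2578 + 0.1249 = -0.1329
d₁ = -0.1329 / 0.1838 = -0.7230 → -0.72
√T = √2 = 1.4142
φ(d₁) = φ(-0.72) = 0.3079
vega = S·φ(d₁)·√T = 340·0.3079·1.4142 = 148.0469
(Vega is the same for a European call and put with the same parameters.)

148.05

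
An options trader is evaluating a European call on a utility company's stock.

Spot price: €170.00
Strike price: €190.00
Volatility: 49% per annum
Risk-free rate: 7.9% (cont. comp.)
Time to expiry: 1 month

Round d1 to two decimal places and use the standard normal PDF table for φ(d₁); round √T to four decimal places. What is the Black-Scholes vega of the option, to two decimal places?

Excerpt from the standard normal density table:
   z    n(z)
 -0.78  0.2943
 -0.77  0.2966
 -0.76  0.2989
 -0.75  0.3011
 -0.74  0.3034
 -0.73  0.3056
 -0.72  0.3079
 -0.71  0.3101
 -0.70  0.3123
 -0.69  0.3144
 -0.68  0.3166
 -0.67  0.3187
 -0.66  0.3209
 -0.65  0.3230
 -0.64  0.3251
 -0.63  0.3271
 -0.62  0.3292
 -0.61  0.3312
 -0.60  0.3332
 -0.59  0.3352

σ√T = 0.49·√0.08333 = 0.1415
d₁ = [ln(170/190) + (0.079 + 0.49²/2)·0.08333] / 0.1415 = [-0.1112 + 0.0166] / 0.1415 = -0.6691 ≈ -0.67
√T = √0.08333 = 0.2887
φ(d₁) = φ(-0.67) = 0.3187
vega = S·φ(d₁)·√T = 170·0.3187·0.2887 = 15.6415
(Call and put vega coincide under Black-Scholes.)

15.64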